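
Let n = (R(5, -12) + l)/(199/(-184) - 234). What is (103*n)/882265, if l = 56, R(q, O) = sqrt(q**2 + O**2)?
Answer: -1307688/38162372575 ≈ -3.4266e-5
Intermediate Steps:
R(q, O) = sqrt(O**2 + q**2)
n = -12696/43255 (n = (sqrt((-12)**2 + 5**2) + 56)/(199/(-184) - 234) = (sqrt(144 + 25) + 56)/(199*(-1/184) - 234) = (sqrt(169) + 56)/(-199/184 - 234) = (13 + 56)/(-43255/184) = 69*(-184/43255) = -12696/43255 ≈ -0.29352)
(103*n)/882265 = (103*(-12696/43255))/882265 = -1307688/43255*1/882265 = -1307688/38162372575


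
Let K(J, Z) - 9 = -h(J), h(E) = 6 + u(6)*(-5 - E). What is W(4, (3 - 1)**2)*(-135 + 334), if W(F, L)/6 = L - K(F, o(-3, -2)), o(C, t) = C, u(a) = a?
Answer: -63282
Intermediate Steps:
h(E) = -24 - 6*E (h(E) = 6 + 6*(-5 - E) = 6 + (-30 - 6*E) = -24 - 6*E)
K(J, Z) = 33 + 6*J (K(J, Z) = 9 - (-24 - 6*J) = 9 + (24 + 6*J) = 33 + 6*J)
W(F, L) = -198 - 36*F + 6*L (W(F, L) = 6*(L - (33 + 6*F)) = 6*(L + (-33 - 6*F)) = 6*(-33 + L - 6*F) = -198 - 36*F + 6*L)
W(4, (3 - 1)**2)*(-135 + 334) = (-198 - 36*4 + 6*(3 - 1)**2)*(-135 + 334) = (-198 - 144 + 6*2**2)*199 = (-198 - 144 + 6*4)*199 = (-198 - 144 + 24)*199 = -318*199 = -63282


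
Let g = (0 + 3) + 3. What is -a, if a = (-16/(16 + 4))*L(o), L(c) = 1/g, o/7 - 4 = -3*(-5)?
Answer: 2/15 ≈ 0.13333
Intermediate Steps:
g = 6 (g = 3 + 3 = 6)
o = 133 (o = 28 + 7*(-3*(-5)) = 28 + 7*15 = 28 + 105 = 133)
L(c) = ⅙ (L(c) = 1/6 = ⅙)
a = -2/15 (a = -16/(16 + 4)*(⅙) = -16/20*(⅙) = -16*1/20*(⅙) = -⅘*⅙ = -2/15 ≈ -0.13333)
-a = -1*(-2/15) = 2/15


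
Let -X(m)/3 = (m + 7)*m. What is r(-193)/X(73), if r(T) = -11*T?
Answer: -2123/17520 ≈ -0.12118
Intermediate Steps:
X(m) = -3*m*(7 + m) (X(m) = -3*(m + 7)*m = -3*(7 + m)*m = -3*m*(7 + m))
r(-193)/X(73) = (-11*(-193))/((-3*73*(7 + 73))) = 2123/((-3*73*80)) = 2123/(-17520) = 2123*(-1/17520) = -2123/17520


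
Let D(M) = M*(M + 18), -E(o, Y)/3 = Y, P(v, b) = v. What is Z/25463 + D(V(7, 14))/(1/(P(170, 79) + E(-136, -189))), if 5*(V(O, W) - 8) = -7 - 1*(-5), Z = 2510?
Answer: 91279010334/636575 ≈ 1.4339e+5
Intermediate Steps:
E(o, Y) = -3*Y
V(O, W) = 38/5 (V(O, W) = 8 + (-7 - 1*(-5))/5 = 8 + (-7 + 5)/5 = 8 + (⅕)*(-2) = 8 - ⅖ = 38/5)
D(M) = M*(18 + M)
Z/25463 + D(V(7, 14))/(1/(P(170, 79) + E(-136, -189))) = 2510/25463 + (38*(18 + 38/5)/5)/(1/(170 - 3*(-189))) = 2510*(1/25463) + ((38/5)*(128/5))/(1/(170 + 567)) = 2510/25463 + 4864/(25*(1/737)) = 2510/25463 + (4864/25)*737 = 2510/25463 + 3584768/25 = 91279010334/636575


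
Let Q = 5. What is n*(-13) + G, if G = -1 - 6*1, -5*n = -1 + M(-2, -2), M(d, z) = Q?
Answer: 17/5 ≈ 3.4000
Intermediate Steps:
M(d, z) = 5
n = -4/5 (n = -(-1 + 5)/5 = -1/5*4 = -4/5 ≈ -0.80000)
G = -7 (G = -1 - 6 = -7)
n*(-13) + G = -4/5*(-13) - 7 = 52/5 - 7 = 17/5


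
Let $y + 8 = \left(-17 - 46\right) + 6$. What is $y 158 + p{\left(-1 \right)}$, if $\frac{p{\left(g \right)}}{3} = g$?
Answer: $-10273$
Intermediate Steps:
$p{\left(g \right)} = 3 g$
$y = -65$ ($y = -8 + \left(\left(-17 - 46\right) + 6\right) = -8 + \left(-63 + 6\right) = -8 - 57 = -65$)
$y 158 + p{\left(-1 \right)} = \left(-65\right) 158 + 3 \left(-1\right) = -10270 - 3 = -10273$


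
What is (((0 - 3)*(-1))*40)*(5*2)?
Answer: 1200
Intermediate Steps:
(((0 - 3)*(-1))*40)*(5*2) = (-3*(-1)*40)*10 = (3*40)*10 = 120*10 = 1200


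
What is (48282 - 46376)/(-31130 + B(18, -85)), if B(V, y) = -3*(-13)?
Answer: -1906/31091 ≈ -0.061304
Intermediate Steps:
B(V, y) = 39
(48282 - 46376)/(-31130 + B(18, -85)) = (48282 - 46376)/(-31130 + 39) = 1906/(-31091) = 1906*(-1/31091) = -1906/31091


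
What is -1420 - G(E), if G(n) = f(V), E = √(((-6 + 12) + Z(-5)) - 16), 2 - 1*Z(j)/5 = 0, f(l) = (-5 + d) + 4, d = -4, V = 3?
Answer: -1415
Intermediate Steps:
f(l) = -5 (f(l) = (-5 - 4) + 4 = -9 + 4 = -5)
Z(j) = 10 (Z(j) = 10 - 5*0 = 10 + 0 = 10)
E = 0 (E = √(((-6 + 12) + 10) - 16) = √((6 + 10) - 16) = √(16 - 16) = √0 = 0)
G(n) = -5
-1420 - G(E) = -1420 - 1*(-5) = -1420 + 5 = -1415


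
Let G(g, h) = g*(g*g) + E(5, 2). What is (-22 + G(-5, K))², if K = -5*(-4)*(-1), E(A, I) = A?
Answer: 20164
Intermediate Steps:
K = -20 (K = 20*(-1) = -20)
G(g, h) = 5 + g³ (G(g, h) = g*(g*g) + 5 = g*g² + 5 = g³ + 5 = 5 + g³)
(-22 + G(-5, K))² = (-22 + (5 + (-5)³))² = (-22 + (5 - 125))² = (-22 - 120)² = (-142)² = 20164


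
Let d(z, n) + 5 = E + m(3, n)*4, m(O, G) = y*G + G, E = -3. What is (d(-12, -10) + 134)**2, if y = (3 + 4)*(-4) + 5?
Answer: 1012036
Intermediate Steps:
y = -23 (y = 7*(-4) + 5 = -28 + 5 = -23)
m(O, G) = -22*G (m(O, G) = -23*G + G = -22*G)
d(z, n) = -8 - 88*n (d(z, n) = -5 + (-3 - 22*n*4) = -5 + (-3 - 88*n) = -8 - 88*n)
(d(-12, -10) + 134)**2 = ((-8 - 88*(-10)) + 134)**2 = ((-8 + 880) + 134)**2 = (872 + 134)**2 = 1006**2 = 1012036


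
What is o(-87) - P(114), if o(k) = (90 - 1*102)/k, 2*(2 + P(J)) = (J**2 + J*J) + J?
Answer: -378475/29 ≈ -13051.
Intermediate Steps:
P(J) = -2 + J**2 + J/2 (P(J) = -2 + ((J**2 + J*J) + J)/2 = -2 + ((J**2 + J**2) + J)/2 = -2 + (2*J**2 + J)/2 = -2 + (J + 2*J**2)/2 = -2 + (J**2 + J/2) = -2 + J**2 + J/2)
o(k) = -12/k (o(k) = (90 - 102)/k = -12/k)
o(-87) - P(114) = -12/(-87) - (-2 + 114**2 + (1/2)*114) = -12*(-1/87) - (-2 + 12996 + 57) = 4/29 - 1*13051 = 4/29 - 13051 = -378475/29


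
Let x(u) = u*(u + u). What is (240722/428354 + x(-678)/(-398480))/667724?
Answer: -18618253607/7123384044001880 ≈ -2.6137e-6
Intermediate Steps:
x(u) = 2*u² (x(u) = u*(2*u) = 2*u²)
(240722/428354 + x(-678)/(-398480))/667724 = (240722/428354 + (2*(-678)²)/(-398480))/667724 = (240722*(1/428354) + (2*459684)*(-1/398480))*(1/667724) = (120361/214177 + 919368*(-1/398480))*(1/667724) = (120361/214177 - 114921/49810)*(1/667724) = -18618253607/10668156370*1/667724 = -18618253607/7123384044001880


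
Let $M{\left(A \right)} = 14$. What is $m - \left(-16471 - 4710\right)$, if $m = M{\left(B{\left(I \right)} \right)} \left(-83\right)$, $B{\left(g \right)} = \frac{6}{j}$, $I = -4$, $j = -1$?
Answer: $20019$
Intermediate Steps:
$B{\left(g \right)} = -6$ ($B{\left(g \right)} = \frac{6}{-1} = 6 \left(-1\right) = -6$)
$m = -1162$ ($m = 14 \left(-83\right) = -1162$)
$m - \left(-16471 - 4710\right) = -1162 - \left(-16471 - 4710\right) = -1162 - -21181 = -1162 + 21181 = 20019$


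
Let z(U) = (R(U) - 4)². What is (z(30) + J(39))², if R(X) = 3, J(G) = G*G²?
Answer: 3518862400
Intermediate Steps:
J(G) = G³
z(U) = 1 (z(U) = (3 - 4)² = (-1)² = 1)
(z(30) + J(39))² = (1 + 39³)² = (1 + 59319)² = 59320² = 3518862400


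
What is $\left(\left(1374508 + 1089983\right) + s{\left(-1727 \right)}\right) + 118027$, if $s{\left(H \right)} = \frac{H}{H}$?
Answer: $2582519$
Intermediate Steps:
$s{\left(H \right)} = 1$
$\left(\left(1374508 + 1089983\right) + s{\left(-1727 \right)}\right) + 118027 = \left(\left(1374508 + 1089983\right) + 1\right) + 118027 = \left(2464491 + 1\right) + 118027 = 2464492 + 118027 = 2582519$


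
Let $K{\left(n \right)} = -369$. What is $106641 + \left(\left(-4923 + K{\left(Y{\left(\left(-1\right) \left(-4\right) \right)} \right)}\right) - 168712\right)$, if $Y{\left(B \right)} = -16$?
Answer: $-67363$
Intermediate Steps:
$106641 + \left(\left(-4923 + K{\left(Y{\left(\left(-1\right) \left(-4\right) \right)} \right)}\right) - 168712\right) = 106641 - 174004 = -67363$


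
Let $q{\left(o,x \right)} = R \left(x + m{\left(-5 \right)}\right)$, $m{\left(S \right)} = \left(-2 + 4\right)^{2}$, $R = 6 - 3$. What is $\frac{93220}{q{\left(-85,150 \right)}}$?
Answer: $\frac{46610}{231} \approx 201.77$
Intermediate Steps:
$R = 3$
$m{\left(S \right)} = 4$ ($m{\left(S \right)} = 2^{2} = 4$)
$q{\left(o,x \right)} = 12 + 3 x$ ($q{\left(o,x \right)} = 3 \left(x + 4\right) = 3 \left(4 + x\right) = 12 + 3 x$)
$\frac{93220}{q{\left(-85,150 \right)}} = \frac{93220}{12 + 3 \cdot 150} = \frac{93220}{12 + 450} = \frac{93220}{462} = 93220 \cdot \frac{1}{462} = \frac{46610}{231}$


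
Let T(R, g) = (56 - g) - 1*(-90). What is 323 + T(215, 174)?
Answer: 295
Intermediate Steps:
T(R, g) = 146 - g (T(R, g) = (56 - g) + 90 = 146 - g)
323 + T(215, 174) = 323 + (146 - 1*174) = 323 + (146 - 174) = 323 - 28 = 295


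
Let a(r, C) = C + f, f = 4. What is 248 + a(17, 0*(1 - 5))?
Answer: 252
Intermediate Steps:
a(r, C) = 4 + C (a(r, C) = C + 4 = 4 + C)
248 + a(17, 0*(1 - 5)) = 248 + (4 + 0*(1 - 5)) = 248 + (4 + 0*(-4)) = 248 + (4 + 0) = 248 + 4 = 252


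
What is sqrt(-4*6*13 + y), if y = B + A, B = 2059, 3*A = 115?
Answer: 2*sqrt(4017)/3 ≈ 42.253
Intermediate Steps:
A = 115/3 (A = (1/3)*115 = 115/3 ≈ 38.333)
y = 6292/3 (y = 2059 + 115/3 = 6292/3 ≈ 2097.3)
sqrt(-4*6*13 + y) = sqrt(-4*6*13 + 6292/3) = sqrt(-24*13 + 6292/3) = sqrt(-312 + 6292/3) = sqrt(5356/3) = 2*sqrt(4017)/3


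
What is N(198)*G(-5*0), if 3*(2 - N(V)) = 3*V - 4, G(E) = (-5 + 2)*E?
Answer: 0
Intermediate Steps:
G(E) = -3*E
N(V) = 10/3 - V (N(V) = 2 - (3*V - 4)/3 = 2 - (-4 + 3*V)/3 = 2 + (4/3 - V) = 10/3 - V)
N(198)*G(-5*0) = (10/3 - 1*198)*(-(-15)*0) = (10/3 - 198)*(-3*0) = -584/3*0 = 0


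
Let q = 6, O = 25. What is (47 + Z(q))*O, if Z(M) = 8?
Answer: 1375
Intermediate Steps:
(47 + Z(q))*O = (47 + 8)*25 = 55*25 = 1375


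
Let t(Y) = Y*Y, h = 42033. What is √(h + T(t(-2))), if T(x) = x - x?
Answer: √42033 ≈ 205.02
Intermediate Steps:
t(Y) = Y²
T(x) = 0
√(h + T(t(-2))) = √(42033 + 0) = √42033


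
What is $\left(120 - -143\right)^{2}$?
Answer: $69169$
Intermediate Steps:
$\left(120 - -143\right)^{2} = \left(120 + 143\right)^{2} = 263^{2} = 69169$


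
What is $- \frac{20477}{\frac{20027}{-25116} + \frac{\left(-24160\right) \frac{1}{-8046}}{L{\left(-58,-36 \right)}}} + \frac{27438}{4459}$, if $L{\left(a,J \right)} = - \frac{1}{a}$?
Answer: $- \frac{416437259615562}{3719380493101} \approx -111.96$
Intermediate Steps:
$- \frac{20477}{\frac{20027}{-25116} + \frac{\left(-24160\right) \frac{1}{-8046}}{L{\left(-58,-36 \right)}}} + \frac{27438}{4459} = - \frac{20477}{\frac{20027}{-25116} + \frac{\left(-24160\right) \frac{1}{-8046}}{\left(-1\right) \frac{1}{-58}}} + \frac{27438}{4459} = - \frac{20477}{20027 \left(- \frac{1}{25116}\right) + \frac{\left(-24160\right) \left(- \frac{1}{8046}\right)}{\left(-1\right) \left(- \frac{1}{58}\right)}} + 27438 \cdot \frac{1}{4459} = - \frac{20477}{- \frac{2861}{3588} + \frac{12080 \frac{1}{\frac{1}{58}}}{4023}} + \frac{27438}{4459} = - \frac{20477}{- \frac{2861}{3588} + \frac{12080}{4023} \cdot 58} + \frac{27438}{4459} = - \frac{20477}{- \frac{2861}{3588} + \frac{700640}{4023}} + \frac{27438}{4459} = - \frac{20477}{\frac{834128839}{4811508}} + \frac{27438}{4459} = \left(-20477\right) \frac{4811508}{834128839} + \frac{27438}{4459} = - \frac{98525249316}{834128839} + \frac{27438}{4459} = - \frac{416437259615562}{3719380493101}$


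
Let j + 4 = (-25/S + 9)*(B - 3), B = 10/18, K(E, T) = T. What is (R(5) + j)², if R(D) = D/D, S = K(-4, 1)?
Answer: 105625/81 ≈ 1304.0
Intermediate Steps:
S = 1
B = 5/9 (B = 10*(1/18) = 5/9 ≈ 0.55556)
R(D) = 1
j = 316/9 (j = -4 + (-25/1 + 9)*(5/9 - 3) = -4 + (-25*1 + 9)*(-22/9) = -4 + (-25 + 9)*(-22/9) = -4 - 16*(-22/9) = -4 + 352/9 = 316/9 ≈ 35.111)
(R(5) + j)² = (1 + 316/9)² = (325/9)² = 105625/81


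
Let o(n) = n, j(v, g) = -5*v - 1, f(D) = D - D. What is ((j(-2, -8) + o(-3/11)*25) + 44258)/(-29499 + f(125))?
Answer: -486862/324489 ≈ -1.5004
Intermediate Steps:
f(D) = 0
j(v, g) = -1 - 5*v
((j(-2, -8) + o(-3/11)*25) + 44258)/(-29499 + f(125)) = (((-1 - 5*(-2)) - 3/11*25) + 44258)/(-29499 + 0) = (((-1 + 10) - 3*1/11*25) + 44258)/(-29499) = ((9 - 3/11*25) + 44258)*(-1/29499) = ((9 - 75/11) + 44258)*(-1/29499) = (24/11 + 44258)*(-1/29499) = (486862/11)*(-1/29499) = -486862/324489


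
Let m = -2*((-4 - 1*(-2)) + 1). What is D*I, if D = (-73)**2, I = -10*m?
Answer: -106580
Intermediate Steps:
m = 2 (m = -2*((-4 + 2) + 1) = -2*(-2 + 1) = -2*(-1) = 2)
I = -20 (I = -10*2 = -20)
D = 5329
D*I = 5329*(-20) = -106580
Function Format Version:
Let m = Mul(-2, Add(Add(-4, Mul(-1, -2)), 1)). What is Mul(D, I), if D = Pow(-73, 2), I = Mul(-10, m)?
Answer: -106580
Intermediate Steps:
m = 2 (m = Mul(-2, Add(Add(-4, 2), 1)) = Mul(-2, Add(-2, 1)) = Mul(-2, -1) = 2)
I = -20 (I = Mul(-10, 2) = -20)
D = 5329
Mul(D, I) = Mul(5329, -20) = -106580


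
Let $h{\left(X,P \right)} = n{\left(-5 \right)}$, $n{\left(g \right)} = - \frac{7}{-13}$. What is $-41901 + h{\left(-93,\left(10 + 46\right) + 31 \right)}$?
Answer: $- \frac{544706}{13} \approx -41900.0$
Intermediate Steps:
$n{\left(g \right)} = \frac{7}{13}$ ($n{\left(g \right)} = \left(-7\right) \left(- \frac{1}{13}\right) = \frac{7}{13}$)
$h{\left(X,P \right)} = \frac{7}{13}$
$-41901 + h{\left(-93,\left(10 + 46\right) + 31 \right)} = -41901 + \frac{7}{13} = - \frac{544706}{13}$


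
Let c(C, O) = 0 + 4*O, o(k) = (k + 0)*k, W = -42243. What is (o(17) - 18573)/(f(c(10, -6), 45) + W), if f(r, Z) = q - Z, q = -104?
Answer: 653/1514 ≈ 0.43131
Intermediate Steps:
o(k) = k² (o(k) = k*k = k²)
c(C, O) = 4*O
f(r, Z) = -104 - Z
(o(17) - 18573)/(f(c(10, -6), 45) + W) = (17² - 18573)/((-104 - 1*45) - 42243) = (289 - 18573)/((-104 - 45) - 42243) = -18284/(-149 - 42243) = -18284/(-42392) = -18284*(-1/42392) = 653/1514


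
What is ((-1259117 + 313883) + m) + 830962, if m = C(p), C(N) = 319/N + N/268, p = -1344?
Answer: -10290438013/90048 ≈ -1.1428e+5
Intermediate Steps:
C(N) = 319/N + N/268 (C(N) = 319/N + N*(1/268) = 319/N + N/268)
m = -472957/90048 (m = 319/(-1344) + (1/268)*(-1344) = 319*(-1/1344) - 336/67 = -319/1344 - 336/67 = -472957/90048 ≈ -5.2523)
((-1259117 + 313883) + m) + 830962 = ((-1259117 + 313883) - 472957/90048) + 830962 = (-945234 - 472957/90048) + 830962 = -85116904189/90048 + 830962 = -10290438013/90048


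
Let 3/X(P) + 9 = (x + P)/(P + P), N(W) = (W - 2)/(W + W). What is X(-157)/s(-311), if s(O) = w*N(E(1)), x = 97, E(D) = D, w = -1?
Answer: -314/461 ≈ -0.68113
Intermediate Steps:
N(W) = (-2 + W)/(2*W) (N(W) = (-2 + W)/((2*W)) = (-2 + W)*(1/(2*W)) = (-2 + W)/(2*W))
X(P) = 3/(-9 + (97 + P)/(2*P)) (X(P) = 3/(-9 + (97 + P)/(P + P)) = 3/(-9 + (97 + P)/((2*P))) = 3/(-9 + (97 + P)*(1/(2*P))) = 3/(-9 + (97 + P)/(2*P)))
s(O) = ½ (s(O) = -(-2 + 1)/(2*1) = -(-1)/2 = -1*(-½) = ½)
X(-157)/s(-311) = (-6*(-157)/(-97 + 17*(-157)))/(½) = -6*(-157)/(-97 - 2669)*2 = -6*(-157)/(-2766)*2 = -6*(-157)*(-1/2766)*2 = -157/461*2 = -314/461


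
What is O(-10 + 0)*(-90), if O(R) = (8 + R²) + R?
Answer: -8820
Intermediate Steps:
O(R) = 8 + R + R²
O(-10 + 0)*(-90) = (8 + (-10 + 0) + (-10 + 0)²)*(-90) = (8 - 10 + (-10)²)*(-90) = (8 - 10 + 100)*(-90) = 98*(-90) = -8820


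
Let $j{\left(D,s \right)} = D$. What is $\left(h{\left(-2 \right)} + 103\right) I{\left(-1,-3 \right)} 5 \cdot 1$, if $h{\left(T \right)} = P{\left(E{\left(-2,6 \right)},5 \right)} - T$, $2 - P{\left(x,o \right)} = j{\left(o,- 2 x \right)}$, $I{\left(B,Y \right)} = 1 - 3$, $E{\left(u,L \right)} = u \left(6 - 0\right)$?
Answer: $-1020$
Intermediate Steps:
$E{\left(u,L \right)} = 6 u$ ($E{\left(u,L \right)} = u \left(6 + 0\right) = u 6 = 6 u$)
$I{\left(B,Y \right)} = -2$ ($I{\left(B,Y \right)} = 1 - 3 = -2$)
$P{\left(x,o \right)} = 2 - o$
$h{\left(T \right)} = -3 - T$ ($h{\left(T \right)} = \left(2 - 5\right) - T = -3 - T$)
$\left(h{\left(-2 \right)} + 103\right) I{\left(-1,-3 \right)} 5 \cdot 1 = \left(\left(-3 - -2\right) + 103\right) \left(-2\right) 5 \cdot 1 = \left(\left(-3 + 2\right) + 103\right) \left(\left(-10\right) 1\right) = \left(-1 + 103\right) \left(-10\right) = 102 \left(-10\right) = -1020$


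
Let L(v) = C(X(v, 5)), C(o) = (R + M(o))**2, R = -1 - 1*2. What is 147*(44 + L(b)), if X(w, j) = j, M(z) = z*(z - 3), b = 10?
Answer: 13671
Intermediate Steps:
M(z) = z*(-3 + z)
R = -3 (R = -1 - 2 = -3)
C(o) = (-3 + o*(-3 + o))**2
L(v) = 49 (L(v) = (-3 + 5*(-3 + 5))**2 = (-3 + 5*2)**2 = (-3 + 10)**2 = 7**2 = 49)
147*(44 + L(b)) = 147*(44 + 49) = 147*93 = 13671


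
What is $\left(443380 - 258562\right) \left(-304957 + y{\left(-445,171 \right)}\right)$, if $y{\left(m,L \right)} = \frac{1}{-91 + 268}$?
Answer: $- \frac{3325330965128}{59} \approx -5.6362 \cdot 10^{10}$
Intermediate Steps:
$y{\left(m,L \right)} = \frac{1}{177}$
$\left(443380 - 258562\right) \left(-304957 + y{\left(-445,171 \right)}\right) = \left(443380 - 258562\right) \left(-304957 + \frac{1}{177}\right) = 184818 \left(- \frac{53977388}{177}\right) = - \frac{3325330965128}{59}$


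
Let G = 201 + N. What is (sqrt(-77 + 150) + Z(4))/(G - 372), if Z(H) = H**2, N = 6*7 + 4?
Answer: -16/125 - sqrt(73)/125 ≈ -0.19635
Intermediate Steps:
N = 46 (N = 42 + 4 = 46)
G = 247 (G = 201 + 46 = 247)
(sqrt(-77 + 150) + Z(4))/(G - 372) = (sqrt(-77 + 150) + 4**2)/(247 - 372) = (sqrt(73) + 16)/(-125) = (16 + sqrt(73))*(-1/125) = -16/125 - sqrt(73)/125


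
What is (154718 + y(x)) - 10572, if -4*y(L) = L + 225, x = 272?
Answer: 576087/4 ≈ 1.4402e+5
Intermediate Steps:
y(L) = -225/4 - L/4 (y(L) = -(L + 225)/4 = -(225 + L)/4 = -225/4 - L/4)
(154718 + y(x)) - 10572 = (154718 + (-225/4 - 1/4*272)) - 10572 = (154718 + (-225/4 - 68)) - 10572 = (154718 - 497/4) - 10572 = 618375/4 - 10572 = 576087/4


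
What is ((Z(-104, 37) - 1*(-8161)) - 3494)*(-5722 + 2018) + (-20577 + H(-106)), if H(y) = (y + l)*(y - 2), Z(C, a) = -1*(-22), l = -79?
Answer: -17368653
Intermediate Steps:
Z(C, a) = 22
H(y) = (-79 + y)*(-2 + y) (H(y) = (y - 79)*(y - 2) = (-79 + y)*(-2 + y))
((Z(-104, 37) - 1*(-8161)) - 3494)*(-5722 + 2018) + (-20577 + H(-106)) = ((22 - 1*(-8161)) - 3494)*(-5722 + 2018) + (-20577 + (158 + (-106)² - 81*(-106))) = ((22 + 8161) - 3494)*(-3704) + (-20577 + (158 + 11236 + 8586)) = (8183 - 3494)*(-3704) + (-20577 + 19980) = 4689*(-3704) - 597 = -17368056 - 597 = -17368653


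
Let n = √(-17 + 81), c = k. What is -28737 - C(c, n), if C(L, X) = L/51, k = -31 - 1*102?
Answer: -1465454/51 ≈ -28734.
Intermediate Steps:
k = -133 (k = -31 - 102 = -133)
c = -133
n = 8 (n = √64 = 8)
C(L, X) = L/51 (C(L, X) = L*(1/51) = L/51)
-28737 - C(c, n) = -28737 - (-133)/51 = -28737 - 1*(-133/51) = -28737 + 133/51 = -1465454/51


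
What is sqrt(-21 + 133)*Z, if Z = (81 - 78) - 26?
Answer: -92*sqrt(7) ≈ -243.41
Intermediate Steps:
Z = -23 (Z = 3 - 26 = -23)
sqrt(-21 + 133)*Z = sqrt(-21 + 133)*(-23) = sqrt(112)*(-23) = (4*sqrt(7))*(-23) = -92*sqrt(7)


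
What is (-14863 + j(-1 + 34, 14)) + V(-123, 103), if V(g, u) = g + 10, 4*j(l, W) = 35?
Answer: -59869/4 ≈ -14967.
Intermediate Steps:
j(l, W) = 35/4 (j(l, W) = (¼)*35 = 35/4)
V(g, u) = 10 + g
(-14863 + j(-1 + 34, 14)) + V(-123, 103) = (-14863 + 35/4) + (10 - 123) = -59417/4 - 113 = -59869/4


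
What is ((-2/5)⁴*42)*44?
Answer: 29568/625 ≈ 47.309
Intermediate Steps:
((-2/5)⁴*42)*44 = ((-2*⅕)⁴*42)*44 = ((-⅖)⁴*42)*44 = ((16/625)*42)*44 = (672/625)*44 = 29568/625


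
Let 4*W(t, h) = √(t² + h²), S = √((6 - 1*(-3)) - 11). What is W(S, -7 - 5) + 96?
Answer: 96 + √142/4 ≈ 98.979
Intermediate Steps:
S = I*√2 (S = √((6 + 3) - 11) = √(9 - 11) = √(-2) = I*√2 ≈ 1.4142*I)
W(t, h) = √(h² + t²)/4 (W(t, h) = √(t² + h²)/4 = √(h² + t²)/4)
W(S, -7 - 5) + 96 = √((-7 - 5)² + (I*√2)²)/4 + 96 = √((-12)² - 2)/4 + 96 = √(144 - 2)/4 + 96 = √142/4 + 96 = 96 + √142/4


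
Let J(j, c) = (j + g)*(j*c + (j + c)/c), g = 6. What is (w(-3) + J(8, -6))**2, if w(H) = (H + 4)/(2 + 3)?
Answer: 102961609/225 ≈ 4.5761e+5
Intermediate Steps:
J(j, c) = (6 + j)*(c*j + (c + j)/c) (J(j, c) = (j + 6)*(j*c + (j + c)/c) = (6 + j)*(c*j + (c + j)/c))
w(H) = 4/5 + H/5 (w(H) = (4 + H)/5 = (4 + H)*(1/5) = 4/5 + H/5)
(w(-3) + J(8, -6))**2 = ((4/5 + (1/5)*(-3)) + (8**2 + 6*8 - 6*(6 + 8 - 6*8**2 + 6*(-6)*8))/(-6))**2 = ((4/5 - 3/5) - (64 + 48 - 6*(6 + 8 - 6*64 - 288))/6)**2 = (1/5 - (64 + 48 - 6*(6 + 8 - 384 - 288))/6)**2 = (1/5 - (64 + 48 - 6*(-658))/6)**2 = (1/5 - (64 + 48 + 3948)/6)**2 = (1/5 - 1/6*4060)**2 = (1/5 - 2030/3)**2 = (-10147/15)**2 = 102961609/225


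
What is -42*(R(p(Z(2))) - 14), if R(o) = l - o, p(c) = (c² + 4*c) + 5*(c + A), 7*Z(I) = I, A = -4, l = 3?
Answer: -1866/7 ≈ -266.57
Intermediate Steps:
Z(I) = I/7
p(c) = -20 + c² + 9*c (p(c) = (c² + 4*c) + 5*(c - 4) = (c² + 4*c) + 5*(-4 + c) = (c² + 4*c) + (-20 + 5*c) = -20 + c² + 9*c)
R(o) = 3 - o
-42*(R(p(Z(2))) - 14) = -42*((3 - (-20 + ((⅐)*2)² + 9*((⅐)*2))) - 14) = -42*((3 - (-20 + (2/7)² + 9*(2/7))) - 14) = -42*((3 - (-20 + 4/49 + 18/7)) - 14) = -42*((3 - 1*(-850/49)) - 14) = -42*((3 + 850/49) - 14) = -42*(997/49 - 14) = -42*311/49 = -1866/7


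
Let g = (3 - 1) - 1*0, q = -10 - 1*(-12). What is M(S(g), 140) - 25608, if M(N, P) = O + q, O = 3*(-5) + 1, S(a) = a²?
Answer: -25620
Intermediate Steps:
q = 2 (q = -10 + 12 = 2)
g = 2 (g = 2 + 0 = 2)
O = -14 (O = -15 + 1 = -14)
M(N, P) = -12 (M(N, P) = -14 + 2 = -12)
M(S(g), 140) - 25608 = -12 - 25608 = -25620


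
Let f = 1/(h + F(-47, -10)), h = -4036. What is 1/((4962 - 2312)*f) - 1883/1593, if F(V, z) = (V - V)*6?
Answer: -5709649/2110725 ≈ -2.7051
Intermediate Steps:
F(V, z) = 0 (F(V, z) = 0*6 = 0)
f = -1/4036 (f = 1/(-4036 + 0) = 1/(-4036) = -1/4036 ≈ -0.00024777)
1/((4962 - 2312)*f) - 1883/1593 = 1/((4962 - 2312)*(-1/4036)) - 1883/1593 = -4036/2650 - 1883*1/1593 = (1/2650)*(-4036) - 1883/1593 = -2018/1325 - 1883/1593 = -5709649/2110725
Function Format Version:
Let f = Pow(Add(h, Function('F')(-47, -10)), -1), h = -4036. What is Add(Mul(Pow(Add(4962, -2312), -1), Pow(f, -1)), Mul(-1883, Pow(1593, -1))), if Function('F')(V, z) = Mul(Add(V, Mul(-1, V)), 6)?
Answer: Rational(-5709649, 2110725) ≈ -2.7051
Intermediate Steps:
Function('F')(V, z) = 0 (Function('F')(V, z) = Mul(0, 6) = 0)
f = Rational(-1, 4036) (f = Pow(Add(-4036, 0), -1) = Pow(-4036, -1) = Rational(-1, 4036) ≈ -0.00024777)
Add(Mul(Pow(Add(4962, -2312), -1), Pow(f, -1)), Mul(-1883, Pow(1593, -1))) = Add(Mul(Pow(Add(4962, -2312), -1), Pow(Rational(-1, 4036), -1)), Mul(-1883, Pow(1593, -1))) = Add(Mul(Pow(2650, -1), -4036), Mul(-1883, Rational(1, 1593))) = Add(Mul(Rational(1, 2650), -4036), Rational(-1883, 1593)) = Add(Rational(-2018, 1325), Rational(-1883, 1593)) = Rational(-5709649, 2110725)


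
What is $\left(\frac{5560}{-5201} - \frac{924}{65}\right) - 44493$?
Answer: $- \frac{15046693169}{338065} \approx -44508.0$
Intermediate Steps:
$\left(\frac{5560}{-5201} - \frac{924}{65}\right) - 44493 = \left(5560 \left(- \frac{1}{5201}\right) - \frac{924}{65}\right) - 44493 = \left(- \frac{5560}{5201} - \frac{924}{65}\right) - 44493 = - \frac{5167124}{338065} - 44493 = - \frac{15046693169}{338065}$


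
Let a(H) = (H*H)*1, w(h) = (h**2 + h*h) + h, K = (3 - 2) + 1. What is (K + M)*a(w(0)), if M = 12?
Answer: 0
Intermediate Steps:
K = 2 (K = 1 + 1 = 2)
w(h) = h + 2*h**2 (w(h) = (h**2 + h**2) + h = 2*h**2 + h = h + 2*h**2)
a(H) = H**2 (a(H) = H**2*1 = H**2)
(K + M)*a(w(0)) = (2 + 12)*(0*(1 + 2*0))**2 = 14*(0*(1 + 0))**2 = 14*(0*1)**2 = 14*0**2 = 14*0 = 0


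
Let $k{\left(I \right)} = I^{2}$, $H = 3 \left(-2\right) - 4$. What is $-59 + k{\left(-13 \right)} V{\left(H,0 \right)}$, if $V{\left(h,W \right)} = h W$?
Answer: $-59$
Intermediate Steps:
$H = -10$ ($H = -6 - 4 = -10$)
$V{\left(h,W \right)} = W h$
$-59 + k{\left(-13 \right)} V{\left(H,0 \right)} = -59 + \left(-13\right)^{2} \cdot 0 \left(-10\right) = -59 + 169 \cdot 0 = -59 + 0 = -59$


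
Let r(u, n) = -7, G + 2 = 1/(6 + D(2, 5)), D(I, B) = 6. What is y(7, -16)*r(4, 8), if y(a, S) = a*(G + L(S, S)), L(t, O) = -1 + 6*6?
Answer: -19453/12 ≈ -1621.1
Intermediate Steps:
L(t, O) = 35 (L(t, O) = -1 + 36 = 35)
G = -23/12 (G = -2 + 1/(6 + 6) = -2 + 1/12 = -23/12 ≈ -1.9167)
y(a, S) = 397*a/12 (y(a, S) = a*(-23/12 + 35) = a*(397/12) = 397*a/12)
y(7, -16)*r(4, 8) = ((397/12)*7)*(-7) = (2779/12)*(-7) = -19453/12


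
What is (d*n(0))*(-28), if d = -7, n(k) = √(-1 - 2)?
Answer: 196*I*√3 ≈ 339.48*I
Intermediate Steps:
n(k) = I*√3 (n(k) = √(-3) = I*√3)
(d*n(0))*(-28) = -7*I*√3*(-28) = 196*I*√3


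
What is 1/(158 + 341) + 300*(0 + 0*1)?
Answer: 1/499 ≈ 0.0020040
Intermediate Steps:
1/(158 + 341) + 300*(0 + 0*1) = 1/499 + 300*(0 + 0) = 1/499 + 300*0 = 1/499 + 0 = 1/499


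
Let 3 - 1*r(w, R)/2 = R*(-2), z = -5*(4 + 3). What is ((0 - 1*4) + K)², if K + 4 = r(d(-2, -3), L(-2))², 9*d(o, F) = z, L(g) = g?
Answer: 16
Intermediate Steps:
z = -35 (z = -5*7 = -35)
d(o, F) = -35/9 (d(o, F) = (⅑)*(-35) = -35/9)
r(w, R) = 6 + 4*R (r(w, R) = 6 - 2*R*(-2) = 6 - (-4)*R = 6 + 4*R)
K = 0 (K = -4 + (6 + 4*(-2))² = -4 + (6 - 8)² = -4 + (-2)² = -4 + 4 = 0)
((0 - 1*4) + K)² = ((0 - 1*4) + 0)² = ((0 - 4) + 0)² = (-4 + 0)² = (-4)² = 16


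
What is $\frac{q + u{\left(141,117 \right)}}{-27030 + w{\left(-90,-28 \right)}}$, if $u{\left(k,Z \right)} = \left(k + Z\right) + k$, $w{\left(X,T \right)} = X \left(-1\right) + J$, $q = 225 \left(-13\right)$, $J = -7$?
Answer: $\frac{2526}{26947} \approx 0.09374$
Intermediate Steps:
$q = -2925$
$w{\left(X,T \right)} = -7 - X$ ($w{\left(X,T \right)} = X \left(-1\right) - 7 = - X - 7 = -7 - X$)
$u{\left(k,Z \right)} = Z + 2 k$ ($u{\left(k,Z \right)} = \left(Z + k\right) + k = Z + 2 k$)
$\frac{q + u{\left(141,117 \right)}}{-27030 + w{\left(-90,-28 \right)}} = \frac{-2925 + \left(117 + 2 \cdot 141\right)}{-27030 - -83} = \frac{-2925 + \left(117 + 282\right)}{-27030 + \left(-7 + 90\right)} = \frac{-2925 + 399}{-27030 + 83} = - \frac{2526}{-26947} = \left(-2526\right) \left(- \frac{1}{26947}\right) = \frac{2526}{26947}$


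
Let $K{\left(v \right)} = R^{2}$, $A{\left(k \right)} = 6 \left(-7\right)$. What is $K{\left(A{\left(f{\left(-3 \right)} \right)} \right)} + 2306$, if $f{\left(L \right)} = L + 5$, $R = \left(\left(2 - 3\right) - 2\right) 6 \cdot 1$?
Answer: $2630$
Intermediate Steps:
$R = -18$ ($R = \left(-1 - 2\right) 6 \cdot 1 = \left(-3\right) 6 \cdot 1 = \left(-18\right) 1 = -18$)
$f{\left(L \right)} = 5 + L$
$A{\left(k \right)} = -42$
$K{\left(v \right)} = 324$ ($K{\left(v \right)} = \left(-18\right)^{2} = 324$)
$K{\left(A{\left(f{\left(-3 \right)} \right)} \right)} + 2306 = 324 + 2306 = 2630$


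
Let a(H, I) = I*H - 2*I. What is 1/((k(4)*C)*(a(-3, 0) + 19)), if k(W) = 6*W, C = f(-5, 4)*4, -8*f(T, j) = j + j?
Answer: -1/1824 ≈ -0.00054825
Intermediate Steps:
f(T, j) = -j/4 (f(T, j) = -(j + j)/8 = -j/4)
C = -4 (C = -¼*4*4 = -1*4 = -4)
a(H, I) = -2*I + H*I (a(H, I) = H*I - 2*I = -2*I + H*I)
1/((k(4)*C)*(a(-3, 0) + 19)) = 1/(((6*4)*(-4))*(0*(-2 - 3) + 19)) = 1/((24*(-4))*(0*(-5) + 19)) = 1/(-96*(0 + 19)) = 1/(-96*19) = 1/(-1824) = -1/1824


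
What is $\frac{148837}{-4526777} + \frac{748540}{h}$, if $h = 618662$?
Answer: $\frac{1648196929743}{1400272456187} \approx 1.1771$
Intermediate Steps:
$\frac{148837}{-4526777} + \frac{748540}{h} = \frac{148837}{-4526777} + \frac{748540}{618662} = 148837 \left(- \frac{1}{4526777}\right) + 748540 \cdot \frac{1}{618662} = - \frac{148837}{4526777} + \frac{374270}{309331} = \frac{1648196929743}{1400272456187}$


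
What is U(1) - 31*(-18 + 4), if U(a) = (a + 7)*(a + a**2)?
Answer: 450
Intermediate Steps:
U(a) = (7 + a)*(a + a**2)
U(1) - 31*(-18 + 4) = 1*(7 + 1**2 + 8*1) - 31*(-18 + 4) = 1*(7 + 1 + 8) - 31*(-14) = 1*16 + 434 = 16 + 434 = 450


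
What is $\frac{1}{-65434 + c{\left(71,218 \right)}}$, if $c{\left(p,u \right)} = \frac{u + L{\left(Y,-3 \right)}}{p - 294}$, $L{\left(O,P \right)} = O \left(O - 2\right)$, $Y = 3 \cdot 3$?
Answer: $- \frac{223}{14592063} \approx -1.5282 \cdot 10^{-5}$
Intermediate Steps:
$Y = 9$
$L{\left(O,P \right)} = O \left(-2 + O\right)$ ($L{\left(O,P \right)} = O \left(O - 2\right) = O \left(-2 + O\right)$)
$c{\left(p,u \right)} = \frac{63 + u}{-294 + p}$ ($c{\left(p,u \right)} = \frac{u + 9 \left(-2 + 9\right)}{p - 294} = \frac{u + 9 \cdot 7}{-294 + p} = \frac{u + 63}{-294 + p} = \frac{63 + u}{-294 + p}$)
$\frac{1}{-65434 + c{\left(71,218 \right)}} = \frac{1}{-65434 + \frac{63 + 218}{-294 + 71}} = \frac{1}{-65434 + \frac{1}{-223} \cdot 281} = \frac{1}{-65434 - \frac{281}{223}} = \frac{1}{- \frac{14592063}{223}} = - \frac{223}{14592063}$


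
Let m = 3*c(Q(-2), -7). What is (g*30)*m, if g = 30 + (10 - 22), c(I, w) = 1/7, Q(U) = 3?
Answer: 1620/7 ≈ 231.43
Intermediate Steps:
c(I, w) = ⅐
g = 18 (g = 30 - 12 = 18)
m = 3/7 (m = 3*(⅐) = 3/7 ≈ 0.42857)
(g*30)*m = (18*30)*(3/7) = 540*(3/7) = 1620/7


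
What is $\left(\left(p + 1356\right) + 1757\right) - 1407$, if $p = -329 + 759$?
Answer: $2136$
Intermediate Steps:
$p = 430$
$\left(\left(p + 1356\right) + 1757\right) - 1407 = \left(\left(430 + 1356\right) + 1757\right) - 1407 = \left(1786 + 1757\right) - 1407 = 3543 - 1407 = 2136$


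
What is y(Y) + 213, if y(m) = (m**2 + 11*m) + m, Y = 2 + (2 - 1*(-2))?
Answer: 321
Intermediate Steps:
Y = 6 (Y = 2 + (2 + 2) = 2 + 4 = 6)
y(m) = m**2 + 12*m
y(Y) + 213 = 6*(12 + 6) + 213 = 6*18 + 213 = 108 + 213 = 321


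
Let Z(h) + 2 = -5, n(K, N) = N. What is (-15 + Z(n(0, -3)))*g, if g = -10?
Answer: 220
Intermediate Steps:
Z(h) = -7 (Z(h) = -2 - 5 = -7)
(-15 + Z(n(0, -3)))*g = (-15 - 7)*(-10) = -22*(-10) = 220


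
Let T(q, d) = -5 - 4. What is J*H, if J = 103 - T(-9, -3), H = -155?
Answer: -17360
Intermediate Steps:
T(q, d) = -9
J = 112 (J = 103 - 1*(-9) = 103 + 9 = 112)
J*H = 112*(-155) = -17360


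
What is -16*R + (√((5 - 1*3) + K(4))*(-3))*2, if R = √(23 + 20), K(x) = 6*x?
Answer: -16*√43 - 6*√26 ≈ -135.51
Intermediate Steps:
R = √43 ≈ 6.5574
-16*R + (√((5 - 1*3) + K(4))*(-3))*2 = -16*√43 + (√((5 - 1*3) + 6*4)*(-3))*2 = -16*√43 + (√((5 - 3) + 24)*(-3))*2 = -16*√43 + (√(2 + 24)*(-3))*2 = -16*√43 + (√26*(-3))*2 = -16*√43 - 3*√26*2 = -16*√43 - 6*√26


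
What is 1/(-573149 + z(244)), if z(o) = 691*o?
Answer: -1/404545 ≈ -2.4719e-6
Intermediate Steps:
1/(-573149 + z(244)) = 1/(-573149 + 691*244) = 1/(-573149 + 168604) = 1/(-404545) = -1/404545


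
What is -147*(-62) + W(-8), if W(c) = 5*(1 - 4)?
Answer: 9099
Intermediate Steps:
W(c) = -15 (W(c) = 5*(-3) = -15)
-147*(-62) + W(-8) = -147*(-62) - 15 = 9114 - 15 = 9099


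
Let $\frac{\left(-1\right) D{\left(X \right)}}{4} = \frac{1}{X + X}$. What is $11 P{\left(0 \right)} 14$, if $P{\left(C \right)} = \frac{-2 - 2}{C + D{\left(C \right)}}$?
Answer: $0$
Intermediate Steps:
$D{\left(X \right)} = - \frac{2}{X}$ ($D{\left(X \right)} = - \frac{4}{X + X} = - \frac{4}{2 X} = - 4 \frac{1}{2 X} = - \frac{2}{X}$)
$P{\left(C \right)} = - \frac{4}{C - \frac{2}{C}}$ ($P{\left(C \right)} = \frac{-2 - 2}{C - \frac{2}{C}} = - \frac{4}{C - \frac{2}{C}}$)
$11 P{\left(0 \right)} 14 = 11 \left(\left(-4\right) 0 \frac{1}{-2 + 0^{2}}\right) 14 = 11 \left(\left(-4\right) 0 \frac{1}{-2 + 0}\right) 14 = 11 \left(\left(-4\right) 0 \frac{1}{-2}\right) 14 = 11 \left(\left(-4\right) 0 \left(- \frac{1}{2}\right)\right) 14 = 11 \cdot 0 \cdot 14 = 0 \cdot 14 = 0$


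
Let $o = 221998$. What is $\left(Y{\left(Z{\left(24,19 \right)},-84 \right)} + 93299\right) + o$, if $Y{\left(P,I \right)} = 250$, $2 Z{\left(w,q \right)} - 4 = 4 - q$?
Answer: $315547$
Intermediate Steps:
$Z{\left(w,q \right)} = 4 - \frac{q}{2}$ ($Z{\left(w,q \right)} = 2 + \frac{4 - q}{2} = 2 - \left(-2 + \frac{q}{2}\right) = 4 - \frac{q}{2}$)
$\left(Y{\left(Z{\left(24,19 \right)},-84 \right)} + 93299\right) + o = \left(250 + 93299\right) + 221998 = 93549 + 221998 = 315547$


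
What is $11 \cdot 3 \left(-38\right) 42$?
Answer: $-52668$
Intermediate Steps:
$11 \cdot 3 \left(-38\right) 42 = 33 \left(-38\right) 42 = \left(-1254\right) 42 = -52668$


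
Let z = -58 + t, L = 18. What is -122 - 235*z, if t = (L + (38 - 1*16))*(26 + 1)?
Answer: -240292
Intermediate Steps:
t = 1080 (t = (18 + (38 - 1*16))*(26 + 1) = (18 + (38 - 16))*27 = (18 + 22)*27 = 40*27 = 1080)
z = 1022 (z = -58 + 1080 = 1022)
-122 - 235*z = -122 - 235*1022 = -122 - 240170 = -240292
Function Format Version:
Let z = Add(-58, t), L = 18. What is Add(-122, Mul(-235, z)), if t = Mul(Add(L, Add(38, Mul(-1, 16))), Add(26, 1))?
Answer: -240292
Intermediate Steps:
t = 1080 (t = Mul(Add(18, Add(38, Mul(-1, 16))), Add(26, 1)) = Mul(Add(18, Add(38, -16)), 27) = Mul(Add(18, 22), 27) = Mul(40, 27) = 1080)
z = 1022 (z = Add(-58, 1080) = 1022)
Add(-122, Mul(-235, z)) = Add(-122, Mul(-235, 1022)) = Add(-122, -240170) = -240292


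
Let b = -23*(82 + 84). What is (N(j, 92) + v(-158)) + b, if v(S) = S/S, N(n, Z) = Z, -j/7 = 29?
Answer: -3725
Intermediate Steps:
j = -203 (j = -7*29 = -203)
v(S) = 1
b = -3818 (b = -23*166 = -3818)
(N(j, 92) + v(-158)) + b = (92 + 1) - 3818 = 93 - 3818 = -3725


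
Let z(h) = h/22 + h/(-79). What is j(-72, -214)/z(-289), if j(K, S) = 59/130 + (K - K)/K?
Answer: -51271/1070745 ≈ -0.047884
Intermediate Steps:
j(K, S) = 59/130 (j(K, S) = 59*(1/130) + 0/K = 59/130 + 0 = 59/130)
z(h) = 57*h/1738 (z(h) = h*(1/22) + h*(-1/79) = h/22 - h/79 = 57*h/1738)
j(-72, -214)/z(-289) = 59/(130*(((57/1738)*(-289)))) = 59/(130*(-16473/1738)) = (59/130)*(-1738/16473) = -51271/1070745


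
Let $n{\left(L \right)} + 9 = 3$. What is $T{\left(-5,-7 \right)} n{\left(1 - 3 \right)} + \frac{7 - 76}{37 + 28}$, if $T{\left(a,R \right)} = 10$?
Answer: $- \frac{3969}{65} \approx -61.062$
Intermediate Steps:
$n{\left(L \right)} = -6$ ($n{\left(L \right)} = -9 + 3 = -6$)
$T{\left(-5,-7 \right)} n{\left(1 - 3 \right)} + \frac{7 - 76}{37 + 28} = 10 \left(-6\right) + \frac{7 - 76}{37 + 28} = -60 - \frac{69}{65} = - \frac{3969}{65}$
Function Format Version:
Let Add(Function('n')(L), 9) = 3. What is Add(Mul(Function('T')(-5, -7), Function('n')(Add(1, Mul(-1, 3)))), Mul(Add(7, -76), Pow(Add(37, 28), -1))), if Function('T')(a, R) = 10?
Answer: Rational(-3969, 65) ≈ -61.062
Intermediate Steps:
Function('n')(L) = -6 (Function('n')(L) = Add(-9, 3) = -6)
Add(Mul(Function('T')(-5, -7), Function('n')(Add(1, Mul(-1, 3)))), Mul(Add(7, -76), Pow(Add(37, 28), -1))) = Add(Mul(10, -6), Mul(Add(7, -76), Pow(Add(37, 28), -1))) = Add(-60, Mul(-69, Pow(65, -1))) = Add(-60, Mul(-69, Rational(1, 65))) = Add(-60, Rational(-69, 65)) = Rational(-3969, 65)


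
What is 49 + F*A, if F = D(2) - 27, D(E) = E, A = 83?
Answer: -2026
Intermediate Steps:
F = -25 (F = 2 - 27 = -25)
49 + F*A = 49 - 25*83 = 49 - 2075 = -2026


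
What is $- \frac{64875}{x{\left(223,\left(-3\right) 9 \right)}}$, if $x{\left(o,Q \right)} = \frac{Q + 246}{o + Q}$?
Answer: $- \frac{4238500}{73} \approx -58062.0$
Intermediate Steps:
$x{\left(o,Q \right)} = \frac{246 + Q}{Q + o}$
$- \frac{64875}{x{\left(223,\left(-3\right) 9 \right)}} = - \frac{64875}{\frac{1}{\left(-3\right) 9 + 223} \left(246 - 27\right)} = - \frac{64875}{\frac{1}{-27 + 223} \left(246 - 27\right)} = - \frac{64875}{\frac{1}{196} \cdot 219} = - \frac{64875}{\frac{219}{196}} = \left(-64875\right) \frac{196}{219} = - \frac{4238500}{73}$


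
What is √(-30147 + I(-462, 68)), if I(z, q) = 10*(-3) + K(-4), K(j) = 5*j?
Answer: I*√30197 ≈ 173.77*I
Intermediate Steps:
I(z, q) = -50 (I(z, q) = 10*(-3) + 5*(-4) = -30 - 20 = -50)
√(-30147 + I(-462, 68)) = √(-30147 - 50) = √(-30197) = I*√30197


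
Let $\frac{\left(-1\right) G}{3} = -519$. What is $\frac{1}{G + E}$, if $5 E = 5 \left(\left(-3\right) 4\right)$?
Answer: $\frac{1}{1545} \approx 0.00064725$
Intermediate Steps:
$G = 1557$ ($G = \left(-3\right) \left(-519\right) = 1557$)
$E = -12$ ($E = \frac{5 \left(\left(-3\right) 4\right)}{5} = \frac{5 \left(-12\right)}{5} = \frac{1}{5} \left(-60\right) = -12$)
$\frac{1}{G + E} = \frac{1}{1557 - 12} = \frac{1}{1545}$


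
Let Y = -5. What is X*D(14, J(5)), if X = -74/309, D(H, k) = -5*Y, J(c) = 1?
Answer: -1850/309 ≈ -5.9871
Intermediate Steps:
D(H, k) = 25 (D(H, k) = -5*(-5) = 25)
X = -74/309 (X = -74*1/309 = -74/309 ≈ -0.23948)
X*D(14, J(5)) = -74/309*25 = -1850/309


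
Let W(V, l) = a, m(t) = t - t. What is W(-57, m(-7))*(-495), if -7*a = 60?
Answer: 29700/7 ≈ 4242.9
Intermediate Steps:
m(t) = 0
a = -60/7 (a = -1/7*60 = -60/7 ≈ -8.5714)
W(V, l) = -60/7
W(-57, m(-7))*(-495) = -60/7*(-495) = 29700/7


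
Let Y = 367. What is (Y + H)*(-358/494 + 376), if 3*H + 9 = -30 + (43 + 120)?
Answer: 113548925/741 ≈ 1.5324e+5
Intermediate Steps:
H = 124/3 (H = -3 + (-30 + (43 + 120))/3 = -3 + (-30 + 163)/3 = -3 + (⅓)*133 = -3 + 133/3 = 124/3 ≈ 41.333)
(Y + H)*(-358/494 + 376) = (367 + 124/3)*(-358/494 + 376) = 1225*(-358*1/494 + 376)/3 = 1225*(-179/247 + 376)/3 = (1225/3)*(92693/247) = 113548925/741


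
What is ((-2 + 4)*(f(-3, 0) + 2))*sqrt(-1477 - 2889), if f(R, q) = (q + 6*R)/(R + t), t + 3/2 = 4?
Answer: 76*I*sqrt(4366) ≈ 5021.8*I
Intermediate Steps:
t = 5/2 (t = -3/2 + 4 = 5/2 ≈ 2.5000)
f(R, q) = (q + 6*R)/(5/2 + R) (f(R, q) = (q + 6*R)/(R + 5/2) = (q + 6*R)/(5/2 + R))
((-2 + 4)*(f(-3, 0) + 2))*sqrt(-1477 - 2889) = ((-2 + 4)*(2*(0 + 6*(-3))/(5 + 2*(-3)) + 2))*sqrt(-1477 - 2889) = (2*(2*(0 - 18)/(5 - 6) + 2))*sqrt(-4366) = (2*(2*(-18)/(-1) + 2))*(I*sqrt(4366)) = (2*(2*(-1)*(-18) + 2))*(I*sqrt(4366)) = (2*(36 + 2))*(I*sqrt(4366)) = (2*38)*(I*sqrt(4366)) = 76*(I*sqrt(4366)) = 76*I*sqrt(4366)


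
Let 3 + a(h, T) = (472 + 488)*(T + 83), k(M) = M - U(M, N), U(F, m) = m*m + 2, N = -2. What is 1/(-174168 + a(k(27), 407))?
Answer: 1/296229 ≈ 3.3758e-6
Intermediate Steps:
U(F, m) = 2 + m**2 (U(F, m) = m**2 + 2 = 2 + m**2)
k(M) = -6 + M (k(M) = M - (2 + (-2)**2) = M - (2 + 4) = M - 1*6 = M - 6 = -6 + M)
a(h, T) = 79677 + 960*T (a(h, T) = -3 + (472 + 488)*(T + 83) = -3 + 960*(83 + T) = -3 + (79680 + 960*T) = 79677 + 960*T)
1/(-174168 + a(k(27), 407)) = 1/(-174168 + (79677 + 960*407)) = 1/(-174168 + (79677 + 390720)) = 1/(-174168 + 470397) = 1/296229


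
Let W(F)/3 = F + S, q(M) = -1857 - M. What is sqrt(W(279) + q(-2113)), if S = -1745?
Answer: I*sqrt(4142) ≈ 64.358*I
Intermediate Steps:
W(F) = -5235 + 3*F (W(F) = 3*(F - 1745) = 3*(-1745 + F) = -5235 + 3*F)
sqrt(W(279) + q(-2113)) = sqrt((-5235 + 3*279) + (-1857 - 1*(-2113))) = sqrt((-5235 + 837) + (-1857 + 2113)) = sqrt(-4398 + 256) = sqrt(-4142) = I*sqrt(4142)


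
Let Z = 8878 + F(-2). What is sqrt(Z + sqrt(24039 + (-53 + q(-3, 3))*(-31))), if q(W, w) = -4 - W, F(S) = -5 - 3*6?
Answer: sqrt(8855 + 3*sqrt(2857)) ≈ 94.949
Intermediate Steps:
F(S) = -23 (F(S) = -5 - 18 = -23)
Z = 8855 (Z = 8878 - 23 = 8855)
sqrt(Z + sqrt(24039 + (-53 + q(-3, 3))*(-31))) = sqrt(8855 + sqrt(24039 + (-53 + (-4 - 1*(-3)))*(-31))) = sqrt(8855 + sqrt(24039 + (-53 + (-4 + 3))*(-31))) = sqrt(8855 + sqrt(24039 + (-53 - 1)*(-31))) = sqrt(8855 + sqrt(24039 - 54*(-31))) = sqrt(8855 + sqrt(24039 + 1674)) = sqrt(8855 + sqrt(25713)) = sqrt(8855 + 3*sqrt(2857))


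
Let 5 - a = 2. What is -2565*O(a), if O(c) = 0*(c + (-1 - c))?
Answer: 0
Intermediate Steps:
a = 3 (a = 5 - 1*2 = 5 - 2 = 3)
O(c) = 0 (O(c) = 0*(-1) = 0)
-2565*O(a) = -2565*0 = 0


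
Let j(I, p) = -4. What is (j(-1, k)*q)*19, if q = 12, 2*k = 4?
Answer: -912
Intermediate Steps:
k = 2 (k = (½)*4 = 2)
(j(-1, k)*q)*19 = -4*12*19 = -48*19 = -912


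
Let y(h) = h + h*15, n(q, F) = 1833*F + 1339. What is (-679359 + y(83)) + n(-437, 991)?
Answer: 1139811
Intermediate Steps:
n(q, F) = 1339 + 1833*F
y(h) = 16*h (y(h) = h + 15*h = 16*h)
(-679359 + y(83)) + n(-437, 991) = (-679359 + 16*83) + (1339 + 1833*991) = (-679359 + 1328) + (1339 + 1816503) = -678031 + 1817842 = 1139811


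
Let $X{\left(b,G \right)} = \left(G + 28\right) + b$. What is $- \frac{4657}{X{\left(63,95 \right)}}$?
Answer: $- \frac{4657}{186} \approx -25.038$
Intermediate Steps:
$X{\left(b,G \right)} = 28 + G + b$ ($X{\left(b,G \right)} = \left(28 + G\right) + b = 28 + G + b$)
$- \frac{4657}{X{\left(63,95 \right)}} = - \frac{4657}{28 + 95 + 63} = - \frac{4657}{186}$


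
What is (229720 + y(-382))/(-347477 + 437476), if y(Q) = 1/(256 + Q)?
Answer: 673133/263718 ≈ 2.5525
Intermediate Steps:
(229720 + y(-382))/(-347477 + 437476) = (229720 + 1/(256 - 382))/(-347477 + 437476) = (229720 + 1/(-126))/89999 = (229720 - 1/126)*(1/89999) = (28944719/126)*(1/89999) = 673133/263718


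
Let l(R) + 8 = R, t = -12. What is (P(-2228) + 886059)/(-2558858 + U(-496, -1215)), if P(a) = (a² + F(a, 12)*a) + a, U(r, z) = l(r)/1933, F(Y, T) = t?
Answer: -11355507083/4946273018 ≈ -2.2958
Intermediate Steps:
l(R) = -8 + R
F(Y, T) = -12
U(r, z) = -8/1933 + r/1933 (U(r, z) = (-8 + r)/1933 = (-8 + r)*(1/1933) = -8/1933 + r/1933)
P(a) = a² - 11*a (P(a) = (a² - 12*a) + a = a² - 11*a)
(P(-2228) + 886059)/(-2558858 + U(-496, -1215)) = (-2228*(-11 - 2228) + 886059)/(-2558858 + (-8/1933 + (1/1933)*(-496))) = (-2228*(-2239) + 886059)/(-2558858 + (-8/1933 - 496/1933)) = (4988492 + 886059)/(-2558858 - 504/1933) = 5874551/(-4946273018/1933) = 5874551*(-1933/4946273018) = -11355507083/4946273018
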